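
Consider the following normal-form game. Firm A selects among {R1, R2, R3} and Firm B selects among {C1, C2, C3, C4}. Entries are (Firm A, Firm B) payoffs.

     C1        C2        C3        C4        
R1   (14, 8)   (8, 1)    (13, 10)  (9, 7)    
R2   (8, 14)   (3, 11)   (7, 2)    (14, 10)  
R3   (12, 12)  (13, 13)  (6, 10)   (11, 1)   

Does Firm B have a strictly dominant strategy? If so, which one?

None

A strategy is strictly dominant if it gives Firm B a strictly higher payoff than every other strategy, against every choice by the opponent.
C1 is not dominant: against R1, C3 gives 10 > 8.
C2 is not dominant: against R1, C1 gives 8 > 1.
C3 is not dominant: against R2, C1 gives 14 > 2.
C4 is not dominant: against R1, C1 gives 8 > 7.
No single strategy is best against every opponent action.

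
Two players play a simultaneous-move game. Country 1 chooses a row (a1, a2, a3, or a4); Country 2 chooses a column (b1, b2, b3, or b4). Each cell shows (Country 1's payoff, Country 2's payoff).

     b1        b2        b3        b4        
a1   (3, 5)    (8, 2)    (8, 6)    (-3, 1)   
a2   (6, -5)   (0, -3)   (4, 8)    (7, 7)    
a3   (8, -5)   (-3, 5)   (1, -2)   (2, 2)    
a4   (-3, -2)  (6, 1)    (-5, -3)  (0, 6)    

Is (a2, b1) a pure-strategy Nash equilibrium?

Holding Country 2 at b1: Country 1 gets 6 from a2 but could get 8 by switching to a3. Country 1 has a profitable deviation.

No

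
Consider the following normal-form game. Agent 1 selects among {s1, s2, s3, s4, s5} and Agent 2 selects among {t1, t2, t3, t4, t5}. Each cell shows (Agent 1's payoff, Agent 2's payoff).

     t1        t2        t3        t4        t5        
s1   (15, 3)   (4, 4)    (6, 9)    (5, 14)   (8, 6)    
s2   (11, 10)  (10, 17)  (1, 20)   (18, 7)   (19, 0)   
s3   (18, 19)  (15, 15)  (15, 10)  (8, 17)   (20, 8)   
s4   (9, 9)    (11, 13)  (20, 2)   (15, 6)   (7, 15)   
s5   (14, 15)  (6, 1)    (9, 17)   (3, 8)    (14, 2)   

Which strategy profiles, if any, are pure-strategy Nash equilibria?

(s3, t1)

Find each player's best response to every opponent strategy; NE are the intersections.
Agent 1's best responses — vs t1: s3 (payoff 18); vs t2: s3 (payoff 15); vs t3: s4 (payoff 20); vs t4: s2 (payoff 18); vs t5: s3 (payoff 20).
Agent 2's best responses — vs s1: t4 (payoff 14); vs s2: t3 (payoff 20); vs s3: t1 (payoff 19); vs s4: t5 (payoff 15); vs s5: t3 (payoff 17).
The only mutual best response is (s3, t1); neither player gains by switching there.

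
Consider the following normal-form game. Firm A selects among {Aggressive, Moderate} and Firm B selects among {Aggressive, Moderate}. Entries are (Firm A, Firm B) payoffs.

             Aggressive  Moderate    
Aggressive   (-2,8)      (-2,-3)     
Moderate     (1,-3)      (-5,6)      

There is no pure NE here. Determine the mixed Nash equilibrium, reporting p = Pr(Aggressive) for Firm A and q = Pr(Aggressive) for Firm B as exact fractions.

p = 9/20, q = 1/2

In a mixed NE each player is indifferent between their pure strategies, so the opponent's mix sets the indifference.
Firm B indifferent between Aggressive and Moderate: p·8 + (1−p)·(-3) = p·(-3) + (1−p)·6 ⟹ (-3) + 11p = 6 + (-9)p ⟹ p = 9/20.
Firm A indifferent between Aggressive and Moderate: q·(-2) + (1−q)·(-2) = q·1 + (1−q)·(-5) ⟹ (-2) + 0q = (-5) + 6q ⟹ q = 1/2.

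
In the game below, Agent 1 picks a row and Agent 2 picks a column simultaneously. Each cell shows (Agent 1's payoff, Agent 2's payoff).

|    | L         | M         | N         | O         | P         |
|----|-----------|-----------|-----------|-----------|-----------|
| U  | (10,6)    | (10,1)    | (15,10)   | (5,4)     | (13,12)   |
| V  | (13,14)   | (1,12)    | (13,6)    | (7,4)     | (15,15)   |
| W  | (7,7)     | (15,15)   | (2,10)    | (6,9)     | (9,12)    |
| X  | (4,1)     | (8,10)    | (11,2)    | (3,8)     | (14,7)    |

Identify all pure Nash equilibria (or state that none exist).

(V, P) and (W, M)

Check mutual best responses: a cell is a NE iff neither player can gain by unilaterally deviating.
Agent 1's best responses — vs L: V (payoff 13); vs M: W (payoff 15); vs N: U (payoff 15); vs O: V (payoff 7); vs P: V (payoff 15).
Agent 2's best responses — vs U: P (payoff 12); vs V: P (payoff 15); vs W: M (payoff 15); vs X: M (payoff 10).
Mutual best responses occur at (V, P) and (W, M); at each, neither player gains by switching.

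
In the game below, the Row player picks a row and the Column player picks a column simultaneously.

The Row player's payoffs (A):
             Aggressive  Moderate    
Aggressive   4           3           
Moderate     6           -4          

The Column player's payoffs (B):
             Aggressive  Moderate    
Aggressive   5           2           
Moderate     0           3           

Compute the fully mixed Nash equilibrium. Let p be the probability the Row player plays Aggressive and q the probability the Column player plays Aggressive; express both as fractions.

p = 1/2, q = 7/9

In a mixed NE each player is indifferent between their pure strategies, so the opponent's mix sets the indifference.
The Column player indifferent between Aggressive and Moderate: p·5 + (1−p)·0 = p·2 + (1−p)·3 ⟹ 0 + 5p = 3 + (-1)p ⟹ p = 1/2.
The Row player indifferent between Aggressive and Moderate: q·4 + (1−q)·3 = q·6 + (1−q)·(-4) ⟹ 3 + 1q = (-4) + 10q ⟹ q = 7/9.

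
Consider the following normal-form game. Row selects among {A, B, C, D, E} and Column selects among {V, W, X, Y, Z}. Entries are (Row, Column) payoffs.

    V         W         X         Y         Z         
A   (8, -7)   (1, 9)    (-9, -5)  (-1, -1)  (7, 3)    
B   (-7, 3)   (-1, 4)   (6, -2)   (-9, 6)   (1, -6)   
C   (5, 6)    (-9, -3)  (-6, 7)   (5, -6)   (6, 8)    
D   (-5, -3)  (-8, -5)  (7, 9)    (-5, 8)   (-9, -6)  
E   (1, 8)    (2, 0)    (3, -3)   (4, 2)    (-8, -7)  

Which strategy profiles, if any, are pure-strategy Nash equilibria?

Find each player's best response to every opponent strategy; NE are the intersections.
Row's best responses — vs V: A (payoff 8); vs W: E (payoff 2); vs X: D (payoff 7); vs Y: C (payoff 5); vs Z: A (payoff 7).
Column's best responses — vs A: W (payoff 9); vs B: Y (payoff 6); vs C: Z (payoff 8); vs D: X (payoff 9); vs E: V (payoff 8).
The only mutual best response is (D, X); neither player gains by switching there.

(D, X)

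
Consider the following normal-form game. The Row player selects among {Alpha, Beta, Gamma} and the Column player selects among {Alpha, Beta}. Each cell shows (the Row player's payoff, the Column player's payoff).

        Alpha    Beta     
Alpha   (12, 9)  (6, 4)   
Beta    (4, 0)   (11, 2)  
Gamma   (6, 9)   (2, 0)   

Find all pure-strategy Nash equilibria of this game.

A profile is a Nash equilibrium when each player is best-responding to the other.
The Row player's best responses — vs Alpha: Alpha (payoff 12); vs Beta: Beta (payoff 11).
The Column player's best responses — vs Alpha: Alpha (payoff 9); vs Beta: Beta (payoff 2); vs Gamma: Alpha (payoff 9).
Mutual best responses occur at (Alpha, Alpha) and (Beta, Beta); at each, neither player gains by switching.

(Alpha, Alpha) and (Beta, Beta)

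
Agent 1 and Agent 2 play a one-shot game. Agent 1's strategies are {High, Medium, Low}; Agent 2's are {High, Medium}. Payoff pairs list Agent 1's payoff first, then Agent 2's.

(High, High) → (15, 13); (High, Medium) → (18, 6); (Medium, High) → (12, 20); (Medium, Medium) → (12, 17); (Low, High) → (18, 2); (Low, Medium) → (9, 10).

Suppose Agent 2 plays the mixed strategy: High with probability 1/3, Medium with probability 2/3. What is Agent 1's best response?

High

Agent 1's best reply maximizes expected payoff against the mix.
High: (1/3)·15 + (2/3)·18 = 17
Medium: (1/3)·12 + (2/3)·12 = 12
Low: (1/3)·18 + (2/3)·9 = 12
Highest expected payoff is 17, from High.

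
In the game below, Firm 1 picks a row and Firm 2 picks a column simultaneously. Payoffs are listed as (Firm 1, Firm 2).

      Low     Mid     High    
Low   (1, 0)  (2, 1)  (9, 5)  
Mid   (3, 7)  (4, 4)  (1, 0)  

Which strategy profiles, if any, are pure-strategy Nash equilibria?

(Low, High) and (Mid, Low)

Check mutual best responses: a cell is a NE iff neither player can gain by unilaterally deviating.
Firm 1's best responses — vs Low: Mid (payoff 3); vs Mid: Mid (payoff 4); vs High: Low (payoff 9).
Firm 2's best responses — vs Low: High (payoff 5); vs Mid: Low (payoff 7).
Mutual best responses occur at (Low, High) and (Mid, Low); at each, neither player gains by switching.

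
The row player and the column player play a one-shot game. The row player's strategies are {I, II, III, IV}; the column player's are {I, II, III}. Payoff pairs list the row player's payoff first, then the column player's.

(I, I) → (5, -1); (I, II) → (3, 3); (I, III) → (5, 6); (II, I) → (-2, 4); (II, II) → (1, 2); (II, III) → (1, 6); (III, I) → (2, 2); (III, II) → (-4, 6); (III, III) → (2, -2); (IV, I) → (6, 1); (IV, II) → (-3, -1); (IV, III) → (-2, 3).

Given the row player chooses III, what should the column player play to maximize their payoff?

With the row player fixed at III, the column player's payoffs are: I → 2, II → 6, III → -2.
The maximum is 6, achieved by II.

II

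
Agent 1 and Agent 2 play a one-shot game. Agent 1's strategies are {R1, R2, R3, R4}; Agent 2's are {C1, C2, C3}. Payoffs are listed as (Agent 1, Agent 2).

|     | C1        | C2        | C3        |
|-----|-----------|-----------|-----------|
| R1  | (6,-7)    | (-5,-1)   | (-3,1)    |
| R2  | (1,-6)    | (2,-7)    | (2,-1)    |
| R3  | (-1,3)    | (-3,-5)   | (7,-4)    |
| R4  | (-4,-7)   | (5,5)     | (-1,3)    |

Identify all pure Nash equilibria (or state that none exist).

(R4, C2)

A profile is a Nash equilibrium when each player is best-responding to the other.
Agent 1's best responses — vs C1: R1 (payoff 6); vs C2: R4 (payoff 5); vs C3: R3 (payoff 7).
Agent 2's best responses — vs R1: C3 (payoff 1); vs R2: C3 (payoff -1); vs R3: C1 (payoff 3); vs R4: C2 (payoff 5).
The only mutual best response is (R4, C2); neither player gains by switching there.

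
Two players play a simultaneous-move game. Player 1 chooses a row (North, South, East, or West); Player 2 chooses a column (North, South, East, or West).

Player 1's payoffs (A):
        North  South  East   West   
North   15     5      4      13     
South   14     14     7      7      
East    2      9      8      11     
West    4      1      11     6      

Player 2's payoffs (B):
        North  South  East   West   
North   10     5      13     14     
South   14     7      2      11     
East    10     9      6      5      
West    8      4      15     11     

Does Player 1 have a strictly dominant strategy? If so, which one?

None

Check whether one of Player 1's strategies beats all alternatives regardless of what the opponent does.
North is not dominant: against South, South gives 14 > 5.
South is not dominant: against North, North gives 15 > 14.
East is not dominant: against North, North gives 15 > 2.
West is not dominant: against North, North gives 15 > 4.
No single strategy is best against every opponent action.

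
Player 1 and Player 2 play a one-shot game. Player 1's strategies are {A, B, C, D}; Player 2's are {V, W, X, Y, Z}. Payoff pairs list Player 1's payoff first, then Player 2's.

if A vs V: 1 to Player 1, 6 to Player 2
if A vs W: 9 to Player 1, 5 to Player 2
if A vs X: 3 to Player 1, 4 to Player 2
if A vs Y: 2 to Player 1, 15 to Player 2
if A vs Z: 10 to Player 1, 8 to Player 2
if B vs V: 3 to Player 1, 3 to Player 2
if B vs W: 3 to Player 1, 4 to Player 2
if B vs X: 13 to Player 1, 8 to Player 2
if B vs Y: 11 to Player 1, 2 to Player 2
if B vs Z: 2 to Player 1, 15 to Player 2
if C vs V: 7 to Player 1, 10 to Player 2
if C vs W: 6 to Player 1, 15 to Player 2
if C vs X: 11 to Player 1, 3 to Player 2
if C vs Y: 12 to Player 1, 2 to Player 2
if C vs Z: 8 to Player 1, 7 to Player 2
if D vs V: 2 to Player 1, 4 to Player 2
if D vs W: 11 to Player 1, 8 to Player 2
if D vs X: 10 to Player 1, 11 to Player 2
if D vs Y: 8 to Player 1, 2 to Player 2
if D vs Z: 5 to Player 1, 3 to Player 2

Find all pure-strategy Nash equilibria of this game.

No pure-strategy Nash equilibrium

A profile is a Nash equilibrium when each player is best-responding to the other.
Player 1's best responses — vs V: C (payoff 7); vs W: D (payoff 11); vs X: B (payoff 13); vs Y: C (payoff 12); vs Z: A (payoff 10).
Player 2's best responses — vs A: Y (payoff 15); vs B: Z (payoff 15); vs C: W (payoff 15); vs D: X (payoff 11).
No cell has both players best-responding. For instance, Player 1's best reply to V is C, but against C Player 2 prefers W over V.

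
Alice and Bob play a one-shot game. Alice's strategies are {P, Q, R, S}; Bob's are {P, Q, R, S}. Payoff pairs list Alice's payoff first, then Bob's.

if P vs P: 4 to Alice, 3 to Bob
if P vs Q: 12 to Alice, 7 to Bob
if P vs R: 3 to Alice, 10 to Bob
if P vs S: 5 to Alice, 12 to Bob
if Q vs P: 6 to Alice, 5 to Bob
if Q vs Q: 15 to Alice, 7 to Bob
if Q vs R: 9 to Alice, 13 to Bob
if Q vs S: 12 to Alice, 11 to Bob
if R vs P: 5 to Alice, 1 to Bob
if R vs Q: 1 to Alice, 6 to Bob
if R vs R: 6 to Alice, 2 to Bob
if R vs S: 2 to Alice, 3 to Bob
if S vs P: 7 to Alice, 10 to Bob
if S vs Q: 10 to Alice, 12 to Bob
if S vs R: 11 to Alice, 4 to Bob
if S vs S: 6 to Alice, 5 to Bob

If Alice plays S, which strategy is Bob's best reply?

Q

With Alice fixed at S, Bob's payoffs are: P → 10, Q → 12, R → 4, S → 5.
The maximum is 12, achieved by Q.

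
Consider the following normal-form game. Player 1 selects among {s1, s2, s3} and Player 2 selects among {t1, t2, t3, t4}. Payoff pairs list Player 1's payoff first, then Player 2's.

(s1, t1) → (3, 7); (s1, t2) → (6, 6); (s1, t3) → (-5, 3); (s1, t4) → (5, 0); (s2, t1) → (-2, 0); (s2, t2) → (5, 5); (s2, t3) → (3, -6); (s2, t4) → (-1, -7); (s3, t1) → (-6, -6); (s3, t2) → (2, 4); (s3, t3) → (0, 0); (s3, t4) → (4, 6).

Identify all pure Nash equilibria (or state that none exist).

Check mutual best responses: a cell is a NE iff neither player can gain by unilaterally deviating.
Player 1's best responses — vs t1: s1 (payoff 3); vs t2: s1 (payoff 6); vs t3: s2 (payoff 3); vs t4: s1 (payoff 5).
Player 2's best responses — vs s1: t1 (payoff 7); vs s2: t2 (payoff 5); vs s3: t4 (payoff 6).
The only mutual best response is (s1, t1); neither player gains by switching there.

(s1, t1)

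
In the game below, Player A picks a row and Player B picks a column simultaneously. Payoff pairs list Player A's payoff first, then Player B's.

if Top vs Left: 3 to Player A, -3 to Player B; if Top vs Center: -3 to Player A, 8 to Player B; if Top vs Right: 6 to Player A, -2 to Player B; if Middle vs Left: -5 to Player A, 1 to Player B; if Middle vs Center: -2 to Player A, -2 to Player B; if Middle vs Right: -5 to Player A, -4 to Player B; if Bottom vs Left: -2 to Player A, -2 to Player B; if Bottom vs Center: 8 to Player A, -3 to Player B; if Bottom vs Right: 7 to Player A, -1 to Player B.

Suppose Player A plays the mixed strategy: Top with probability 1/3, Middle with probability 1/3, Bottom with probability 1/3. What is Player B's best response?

Center

Compute Player B's expected payoff from each pure strategy against the given mix.
Left: (1/3)·(-3) + (1/3)·1 + (1/3)·(-2) = -4/3
Center: (1/3)·8 + (1/3)·(-2) + (1/3)·(-3) = 1
Right: (1/3)·(-2) + (1/3)·(-4) + (1/3)·(-1) = -7/3
Highest expected payoff is 1, from Center.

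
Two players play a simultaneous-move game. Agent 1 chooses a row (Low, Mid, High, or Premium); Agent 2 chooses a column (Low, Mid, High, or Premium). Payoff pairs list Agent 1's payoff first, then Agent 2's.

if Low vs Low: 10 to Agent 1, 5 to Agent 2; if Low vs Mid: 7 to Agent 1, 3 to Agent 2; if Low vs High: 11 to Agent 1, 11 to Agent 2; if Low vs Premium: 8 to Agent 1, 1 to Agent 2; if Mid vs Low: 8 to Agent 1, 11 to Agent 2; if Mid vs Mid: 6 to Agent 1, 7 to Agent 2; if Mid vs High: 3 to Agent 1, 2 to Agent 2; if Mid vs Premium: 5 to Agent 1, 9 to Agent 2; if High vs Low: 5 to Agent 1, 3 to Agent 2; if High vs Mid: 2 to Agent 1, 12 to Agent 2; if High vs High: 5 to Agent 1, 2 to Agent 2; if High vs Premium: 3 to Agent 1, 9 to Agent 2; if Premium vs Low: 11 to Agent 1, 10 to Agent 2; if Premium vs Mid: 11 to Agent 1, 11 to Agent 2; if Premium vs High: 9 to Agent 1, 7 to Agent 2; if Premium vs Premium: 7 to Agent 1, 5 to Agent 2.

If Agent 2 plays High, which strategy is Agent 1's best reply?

With Agent 2 fixed at High, Agent 1's payoffs are: Low → 11, Mid → 3, High → 5, Premium → 9.
The maximum is 11, achieved by Low.

Low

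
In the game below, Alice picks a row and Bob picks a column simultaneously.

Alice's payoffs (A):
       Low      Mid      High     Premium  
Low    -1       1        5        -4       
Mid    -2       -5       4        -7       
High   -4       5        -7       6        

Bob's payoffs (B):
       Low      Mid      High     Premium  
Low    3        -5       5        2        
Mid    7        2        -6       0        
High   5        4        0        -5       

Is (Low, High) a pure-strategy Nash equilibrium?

Yes

Holding Bob at High: Alice gets 5 from Low, versus 4 from Mid, -7 from High. No profitable deviation for Alice.
Holding Alice at Low: Bob gets 5 from High, versus 3 from Low, -5 from Mid, 2 from Premium. No profitable deviation for Bob either.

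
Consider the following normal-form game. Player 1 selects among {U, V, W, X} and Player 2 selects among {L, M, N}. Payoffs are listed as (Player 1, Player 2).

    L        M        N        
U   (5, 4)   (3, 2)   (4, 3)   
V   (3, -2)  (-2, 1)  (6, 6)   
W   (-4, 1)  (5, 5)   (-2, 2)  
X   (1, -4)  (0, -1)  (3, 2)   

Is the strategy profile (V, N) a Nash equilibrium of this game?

Yes

Holding Player 2 at N: Player 1 gets 6 from V, versus 4 from U, -2 from W, 3 from X. No profitable deviation for Player 1.
Holding Player 1 at V: Player 2 gets 6 from N, versus -2 from L, 1 from M. No profitable deviation for Player 2 either.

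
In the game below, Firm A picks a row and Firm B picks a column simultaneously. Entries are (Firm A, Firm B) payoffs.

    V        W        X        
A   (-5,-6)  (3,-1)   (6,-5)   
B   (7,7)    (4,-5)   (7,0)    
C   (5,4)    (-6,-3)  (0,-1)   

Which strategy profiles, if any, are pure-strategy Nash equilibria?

A profile is a Nash equilibrium when each player is best-responding to the other.
Firm A's best responses — vs V: B (payoff 7); vs W: B (payoff 4); vs X: B (payoff 7).
Firm B's best responses — vs A: W (payoff -1); vs B: V (payoff 7); vs C: V (payoff 4).
The only mutual best response is (B, V); neither player gains by switching there.

(B, V)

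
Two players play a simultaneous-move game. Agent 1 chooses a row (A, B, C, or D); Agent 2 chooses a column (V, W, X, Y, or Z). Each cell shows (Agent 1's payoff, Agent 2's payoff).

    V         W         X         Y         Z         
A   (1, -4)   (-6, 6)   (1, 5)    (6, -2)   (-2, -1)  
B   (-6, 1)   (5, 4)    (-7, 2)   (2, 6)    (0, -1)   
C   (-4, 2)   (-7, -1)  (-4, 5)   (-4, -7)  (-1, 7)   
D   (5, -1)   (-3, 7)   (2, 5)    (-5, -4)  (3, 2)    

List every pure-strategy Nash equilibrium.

Find each player's best response to every opponent strategy; NE are the intersections.
Agent 1's best responses — vs V: D (payoff 5); vs W: B (payoff 5); vs X: D (payoff 2); vs Y: A (payoff 6); vs Z: D (payoff 3).
Agent 2's best responses — vs A: W (payoff 6); vs B: Y (payoff 6); vs C: Z (payoff 7); vs D: W (payoff 7).
No cell has both players best-responding. For instance, Agent 1's best reply to Z is D, but against D Agent 2 prefers W over Z.

There is no pure-strategy Nash equilibrium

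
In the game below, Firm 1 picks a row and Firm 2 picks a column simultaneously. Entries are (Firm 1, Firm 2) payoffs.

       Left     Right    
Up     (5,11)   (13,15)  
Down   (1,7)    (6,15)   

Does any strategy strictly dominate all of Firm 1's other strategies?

Up

Check whether one of Firm 1's strategies beats all alternatives regardless of what the opponent does.
Up strictly dominates: vs Left: 5 > 1; vs Right: 13 > 6.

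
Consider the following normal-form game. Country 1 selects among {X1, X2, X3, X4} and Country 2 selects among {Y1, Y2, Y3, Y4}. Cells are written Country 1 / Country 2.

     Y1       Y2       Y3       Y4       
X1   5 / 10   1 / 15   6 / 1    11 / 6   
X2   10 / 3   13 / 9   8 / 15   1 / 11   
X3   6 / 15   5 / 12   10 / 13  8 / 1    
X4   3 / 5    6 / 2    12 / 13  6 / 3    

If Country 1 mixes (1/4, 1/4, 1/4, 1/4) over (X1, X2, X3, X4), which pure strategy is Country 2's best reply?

Compute Country 2's expected payoff from each pure strategy against the given mix.
Y1: (1/4)·10 + (1/4)·3 + (1/4)·15 + (1/4)·5 = 33/4
Y2: (1/4)·15 + (1/4)·9 + (1/4)·12 + (1/4)·2 = 19/2
Y3: (1/4)·1 + (1/4)·15 + (1/4)·13 + (1/4)·13 = 21/2
Y4: (1/4)·6 + (1/4)·11 + (1/4)·1 + (1/4)·3 = 21/4
Highest expected payoff is 21/2, from Y3.

Y3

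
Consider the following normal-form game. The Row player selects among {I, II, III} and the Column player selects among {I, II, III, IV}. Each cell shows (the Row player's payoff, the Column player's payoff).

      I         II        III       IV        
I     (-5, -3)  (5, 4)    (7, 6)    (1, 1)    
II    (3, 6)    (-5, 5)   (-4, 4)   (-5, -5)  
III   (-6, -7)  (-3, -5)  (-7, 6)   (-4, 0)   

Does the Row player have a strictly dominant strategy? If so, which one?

None

A strategy is strictly dominant if it gives the Row player a strictly higher payoff than every other strategy, against every choice by the opponent.
I is not dominant: against I, II gives 3 > -5.
II is not dominant: against II, I gives 5 > -5.
III is not dominant: against I, I gives -5 > -6.
No single strategy is best against every opponent action.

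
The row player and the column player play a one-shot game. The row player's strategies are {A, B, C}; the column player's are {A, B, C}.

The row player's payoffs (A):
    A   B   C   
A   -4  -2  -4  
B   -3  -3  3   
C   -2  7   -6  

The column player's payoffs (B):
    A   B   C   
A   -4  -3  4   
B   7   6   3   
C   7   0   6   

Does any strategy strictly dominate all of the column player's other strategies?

A strategy is strictly dominant if it gives the column player a strictly higher payoff than every other strategy, against every choice by the opponent.
A is not dominant: against A, B gives -3 > -4.
B is not dominant: against A, C gives 4 > -3.
C is not dominant: against B, A gives 7 > 3.
No single strategy is best against every opponent action.

None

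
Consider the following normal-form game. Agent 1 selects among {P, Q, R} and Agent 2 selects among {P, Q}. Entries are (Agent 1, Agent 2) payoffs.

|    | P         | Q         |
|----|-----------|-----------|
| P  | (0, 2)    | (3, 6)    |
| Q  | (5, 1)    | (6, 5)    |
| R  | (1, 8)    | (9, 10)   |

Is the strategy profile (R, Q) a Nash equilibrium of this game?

Holding Agent 2 at Q: Agent 1 gets 9 from R, versus 3 from P, 6 from Q. No profitable deviation for Agent 1.
Holding Agent 1 at R: Agent 2 gets 10 from Q, versus 8 from P. No profitable deviation for Agent 2 either.

Yes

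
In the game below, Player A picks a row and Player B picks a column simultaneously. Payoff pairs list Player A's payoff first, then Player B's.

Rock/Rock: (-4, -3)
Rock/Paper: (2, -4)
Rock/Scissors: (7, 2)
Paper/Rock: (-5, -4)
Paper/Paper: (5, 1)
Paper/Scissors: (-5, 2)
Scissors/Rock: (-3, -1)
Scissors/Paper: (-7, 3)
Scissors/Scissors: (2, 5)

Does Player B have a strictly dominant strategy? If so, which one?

Check whether one of Player B's strategies beats all alternatives regardless of what the opponent does.
Scissors strictly dominates: vs Rock: 2 > each of {-3, -4}; vs Paper: 2 > each of {-4, 1}; vs Scissors: 5 > each of {-1, 3}.

Scissors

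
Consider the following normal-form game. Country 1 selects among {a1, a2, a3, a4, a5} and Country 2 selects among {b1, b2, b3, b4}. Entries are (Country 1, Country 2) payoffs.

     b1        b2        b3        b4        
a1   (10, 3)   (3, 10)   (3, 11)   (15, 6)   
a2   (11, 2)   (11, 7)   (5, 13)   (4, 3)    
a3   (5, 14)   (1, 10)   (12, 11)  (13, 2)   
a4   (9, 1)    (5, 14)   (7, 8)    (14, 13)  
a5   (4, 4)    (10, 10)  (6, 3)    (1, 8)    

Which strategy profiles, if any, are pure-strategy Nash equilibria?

No pure-strategy Nash equilibrium

Check mutual best responses: a cell is a NE iff neither player can gain by unilaterally deviating.
Country 1's best responses — vs b1: a2 (payoff 11); vs b2: a2 (payoff 11); vs b3: a3 (payoff 12); vs b4: a1 (payoff 15).
Country 2's best responses — vs a1: b3 (payoff 11); vs a2: b3 (payoff 13); vs a3: b1 (payoff 14); vs a4: b2 (payoff 14); vs a5: b2 (payoff 10).
No cell has both players best-responding. For instance, Country 1's best reply to b3 is a3, but against a3 Country 2 prefers b1 over b3.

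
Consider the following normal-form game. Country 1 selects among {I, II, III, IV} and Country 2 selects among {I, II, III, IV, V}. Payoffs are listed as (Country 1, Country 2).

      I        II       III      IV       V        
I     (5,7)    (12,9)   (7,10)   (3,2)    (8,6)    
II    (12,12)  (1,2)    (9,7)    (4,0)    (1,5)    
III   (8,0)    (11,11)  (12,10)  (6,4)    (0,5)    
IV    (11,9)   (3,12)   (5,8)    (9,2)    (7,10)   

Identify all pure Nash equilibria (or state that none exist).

(II, I)

Find each player's best response to every opponent strategy; NE are the intersections.
Country 1's best responses — vs I: II (payoff 12); vs II: I (payoff 12); vs III: III (payoff 12); vs IV: IV (payoff 9); vs V: I (payoff 8).
Country 2's best responses — vs I: III (payoff 10); vs II: I (payoff 12); vs III: II (payoff 11); vs IV: II (payoff 12).
The only mutual best response is (II, I); neither player gains by switching there.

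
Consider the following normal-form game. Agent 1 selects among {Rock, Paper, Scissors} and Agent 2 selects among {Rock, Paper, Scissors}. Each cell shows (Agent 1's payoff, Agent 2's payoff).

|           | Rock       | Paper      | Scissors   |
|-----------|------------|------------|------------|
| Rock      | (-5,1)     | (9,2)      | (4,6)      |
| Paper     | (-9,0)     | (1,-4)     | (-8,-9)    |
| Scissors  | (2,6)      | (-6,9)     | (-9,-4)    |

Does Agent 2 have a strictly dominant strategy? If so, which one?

None

A strategy is strictly dominant if it gives Agent 2 a strictly higher payoff than every other strategy, against every choice by the opponent.
Rock is not dominant: against Rock, Paper gives 2 > 1.
Paper is not dominant: against Rock, Scissors gives 6 > 2.
Scissors is not dominant: against Paper, Rock gives 0 > -9.
No single strategy is best against every opponent action.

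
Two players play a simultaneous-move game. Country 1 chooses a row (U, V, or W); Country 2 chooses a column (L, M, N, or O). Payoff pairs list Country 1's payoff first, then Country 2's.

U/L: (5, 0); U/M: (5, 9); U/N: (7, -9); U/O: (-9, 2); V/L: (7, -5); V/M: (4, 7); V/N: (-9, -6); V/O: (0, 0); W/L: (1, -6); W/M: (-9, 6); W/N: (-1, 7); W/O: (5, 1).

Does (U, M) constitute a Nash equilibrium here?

Yes

Holding Country 2 at M: Country 1 gets 5 from U, versus 4 from V, -9 from W. No profitable deviation for Country 1.
Holding Country 1 at U: Country 2 gets 9 from M, versus 0 from L, -9 from N, 2 from O. No profitable deviation for Country 2 either.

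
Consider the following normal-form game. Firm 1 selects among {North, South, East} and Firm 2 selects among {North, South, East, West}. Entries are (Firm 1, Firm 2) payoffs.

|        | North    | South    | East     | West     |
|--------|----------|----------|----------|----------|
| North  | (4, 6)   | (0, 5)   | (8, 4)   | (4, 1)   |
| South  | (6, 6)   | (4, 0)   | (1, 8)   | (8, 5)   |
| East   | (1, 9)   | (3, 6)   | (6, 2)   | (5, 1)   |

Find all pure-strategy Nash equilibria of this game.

Check mutual best responses: a cell is a NE iff neither player can gain by unilaterally deviating.
Firm 1's best responses — vs North: South (payoff 6); vs South: South (payoff 4); vs East: North (payoff 8); vs West: South (payoff 8).
Firm 2's best responses — vs North: North (payoff 6); vs South: East (payoff 8); vs East: North (payoff 9).
No cell has both players best-responding. For instance, Firm 1's best reply to East is North, but against North Firm 2 prefers North over East.

There is no pure-strategy Nash equilibrium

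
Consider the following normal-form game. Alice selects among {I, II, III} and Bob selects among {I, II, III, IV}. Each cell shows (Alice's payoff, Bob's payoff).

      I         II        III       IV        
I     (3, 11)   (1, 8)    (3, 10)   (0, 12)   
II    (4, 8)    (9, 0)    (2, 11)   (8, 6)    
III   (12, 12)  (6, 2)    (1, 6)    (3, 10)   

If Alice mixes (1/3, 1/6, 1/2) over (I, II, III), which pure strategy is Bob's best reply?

I

Bob's best reply maximizes expected payoff against the mix.
I: (1/3)·11 + (1/6)·8 + (1/2)·12 = 11
II: (1/3)·8 + (1/6)·0 + (1/2)·2 = 11/3
III: (1/3)·10 + (1/6)·11 + (1/2)·6 = 49/6
IV: (1/3)·12 + (1/6)·6 + (1/2)·10 = 10
Highest expected payoff is 11, from I.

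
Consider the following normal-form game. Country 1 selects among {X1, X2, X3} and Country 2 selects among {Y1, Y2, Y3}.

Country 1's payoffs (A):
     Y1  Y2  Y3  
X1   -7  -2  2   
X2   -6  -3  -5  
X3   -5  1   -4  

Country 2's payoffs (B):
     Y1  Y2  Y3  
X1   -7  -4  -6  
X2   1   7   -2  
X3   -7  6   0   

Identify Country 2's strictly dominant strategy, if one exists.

Y2

Check whether one of Country 2's strategies beats all alternatives regardless of what the opponent does.
Y2 strictly dominates: vs X1: -4 > each of {-7, -6}; vs X2: 7 > each of {1, -2}; vs X3: 6 > each of {-7, 0}.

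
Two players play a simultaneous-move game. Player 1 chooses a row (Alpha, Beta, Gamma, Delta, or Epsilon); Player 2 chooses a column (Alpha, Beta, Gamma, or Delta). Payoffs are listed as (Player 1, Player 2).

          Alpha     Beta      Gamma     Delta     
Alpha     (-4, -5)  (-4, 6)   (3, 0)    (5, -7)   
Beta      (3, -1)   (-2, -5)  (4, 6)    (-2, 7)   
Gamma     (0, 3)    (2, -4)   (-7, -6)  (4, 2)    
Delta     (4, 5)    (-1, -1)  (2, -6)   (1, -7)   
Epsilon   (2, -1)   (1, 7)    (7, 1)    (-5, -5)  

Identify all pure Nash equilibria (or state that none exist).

(Delta, Alpha)

A profile is a Nash equilibrium when each player is best-responding to the other.
Player 1's best responses — vs Alpha: Delta (payoff 4); vs Beta: Gamma (payoff 2); vs Gamma: Epsilon (payoff 7); vs Delta: Alpha (payoff 5).
Player 2's best responses — vs Alpha: Beta (payoff 6); vs Beta: Delta (payoff 7); vs Gamma: Alpha (payoff 3); vs Delta: Alpha (payoff 5); vs Epsilon: Beta (payoff 7).
The only mutual best response is (Delta, Alpha); neither player gains by switching there.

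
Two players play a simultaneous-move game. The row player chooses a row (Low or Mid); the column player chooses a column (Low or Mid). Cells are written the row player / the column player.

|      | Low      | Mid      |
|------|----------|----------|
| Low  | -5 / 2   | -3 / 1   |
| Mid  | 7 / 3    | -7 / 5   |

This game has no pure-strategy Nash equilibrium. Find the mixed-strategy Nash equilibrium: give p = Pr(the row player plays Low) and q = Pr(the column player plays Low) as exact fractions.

Each player's mixing probability is pinned down by making the *other* player indifferent.
The column player indifferent between Low and Mid: p·2 + (1−p)·3 = p·1 + (1−p)·5 ⟹ 3 + (-1)p = 5 + (-4)p ⟹ p = 2/3.
The row player indifferent between Low and Mid: q·(-5) + (1−q)·(-3) = q·7 + (1−q)·(-7) ⟹ (-3) + (-2)q = (-7) + 14q ⟹ q = 1/4.

p = 2/3, q = 1/4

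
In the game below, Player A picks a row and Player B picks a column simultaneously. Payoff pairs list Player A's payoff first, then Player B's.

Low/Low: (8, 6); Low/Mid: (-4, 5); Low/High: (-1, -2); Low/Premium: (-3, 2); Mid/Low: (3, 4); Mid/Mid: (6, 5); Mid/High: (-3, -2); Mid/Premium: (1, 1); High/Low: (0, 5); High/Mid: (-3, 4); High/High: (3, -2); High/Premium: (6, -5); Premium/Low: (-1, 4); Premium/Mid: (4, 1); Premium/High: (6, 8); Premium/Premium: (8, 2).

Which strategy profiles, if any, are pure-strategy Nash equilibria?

(Low, Low), (Mid, Mid), and (Premium, High)

Check mutual best responses: a cell is a NE iff neither player can gain by unilaterally deviating.
Player A's best responses — vs Low: Low (payoff 8); vs Mid: Mid (payoff 6); vs High: Premium (payoff 6); vs Premium: Premium (payoff 8).
Player B's best responses — vs Low: Low (payoff 6); vs Mid: Mid (payoff 5); vs High: Low (payoff 5); vs Premium: High (payoff 8).
Mutual best responses occur at (Low, Low), (Mid, Mid), and (Premium, High); at each, neither player gains by switching.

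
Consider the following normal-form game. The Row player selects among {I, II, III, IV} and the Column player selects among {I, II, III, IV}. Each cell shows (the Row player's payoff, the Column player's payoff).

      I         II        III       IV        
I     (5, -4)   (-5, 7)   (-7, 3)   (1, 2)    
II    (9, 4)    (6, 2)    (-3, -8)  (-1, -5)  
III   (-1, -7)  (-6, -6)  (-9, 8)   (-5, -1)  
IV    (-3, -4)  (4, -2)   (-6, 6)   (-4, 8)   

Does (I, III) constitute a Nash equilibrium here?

Holding the Column player at III: the Row player gets -7 from I but could get -3 by switching to II. The Row player has a profitable deviation.

No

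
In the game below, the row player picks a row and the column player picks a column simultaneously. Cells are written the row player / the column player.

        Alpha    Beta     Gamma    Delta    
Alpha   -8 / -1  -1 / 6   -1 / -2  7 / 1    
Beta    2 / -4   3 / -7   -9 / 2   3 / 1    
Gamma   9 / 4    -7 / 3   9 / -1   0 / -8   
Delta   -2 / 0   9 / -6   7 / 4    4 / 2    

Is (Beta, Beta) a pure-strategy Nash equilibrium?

Holding the column player at Beta: the row player gets 3 from Beta but could get 9 by switching to Delta. The row player has a profitable deviation.

No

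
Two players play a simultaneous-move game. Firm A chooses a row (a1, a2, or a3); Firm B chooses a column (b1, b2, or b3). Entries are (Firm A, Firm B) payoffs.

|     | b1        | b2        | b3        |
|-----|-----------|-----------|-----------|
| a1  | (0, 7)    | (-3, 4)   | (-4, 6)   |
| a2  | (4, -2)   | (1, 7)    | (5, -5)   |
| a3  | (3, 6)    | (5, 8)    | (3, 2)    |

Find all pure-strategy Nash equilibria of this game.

Find each player's best response to every opponent strategy; NE are the intersections.
Firm A's best responses — vs b1: a2 (payoff 4); vs b2: a3 (payoff 5); vs b3: a2 (payoff 5).
Firm B's best responses — vs a1: b1 (payoff 7); vs a2: b2 (payoff 7); vs a3: b2 (payoff 8).
The only mutual best response is (a3, b2); neither player gains by switching there.

(a3, b2)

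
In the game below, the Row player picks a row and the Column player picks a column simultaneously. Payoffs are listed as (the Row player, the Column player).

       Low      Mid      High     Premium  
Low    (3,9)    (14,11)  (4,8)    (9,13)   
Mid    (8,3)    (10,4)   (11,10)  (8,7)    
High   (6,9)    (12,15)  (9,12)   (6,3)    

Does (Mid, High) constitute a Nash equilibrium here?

Holding the Column player at High: the Row player gets 11 from Mid, versus 4 from Low, 9 from High. No profitable deviation for the Row player.
Holding the Row player at Mid: the Column player gets 10 from High, versus 3 from Low, 4 from Mid, 7 from Premium. No profitable deviation for the Column player either.

Yes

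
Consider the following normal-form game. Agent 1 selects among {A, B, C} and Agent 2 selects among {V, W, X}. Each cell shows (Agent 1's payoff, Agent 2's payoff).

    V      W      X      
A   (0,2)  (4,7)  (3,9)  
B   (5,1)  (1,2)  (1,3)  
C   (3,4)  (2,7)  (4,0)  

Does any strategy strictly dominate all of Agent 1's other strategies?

None

A strategy is strictly dominant if it gives Agent 1 a strictly higher payoff than every other strategy, against every choice by the opponent.
A is not dominant: against V, B gives 5 > 0.
B is not dominant: against W, A gives 4 > 1.
C is not dominant: against V, B gives 5 > 3.
No single strategy is best against every opponent action.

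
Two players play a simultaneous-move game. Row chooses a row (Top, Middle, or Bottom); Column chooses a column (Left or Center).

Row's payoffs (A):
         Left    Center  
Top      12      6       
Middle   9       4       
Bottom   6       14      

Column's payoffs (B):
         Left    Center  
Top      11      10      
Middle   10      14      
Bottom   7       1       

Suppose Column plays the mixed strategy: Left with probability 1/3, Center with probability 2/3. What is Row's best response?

Bottom

Row's best reply maximizes expected payoff against the mix.
Top: (1/3)·12 + (2/3)·6 = 8
Middle: (1/3)·9 + (2/3)·4 = 17/3
Bottom: (1/3)·6 + (2/3)·14 = 34/3
Highest expected payoff is 34/3, from Bottom.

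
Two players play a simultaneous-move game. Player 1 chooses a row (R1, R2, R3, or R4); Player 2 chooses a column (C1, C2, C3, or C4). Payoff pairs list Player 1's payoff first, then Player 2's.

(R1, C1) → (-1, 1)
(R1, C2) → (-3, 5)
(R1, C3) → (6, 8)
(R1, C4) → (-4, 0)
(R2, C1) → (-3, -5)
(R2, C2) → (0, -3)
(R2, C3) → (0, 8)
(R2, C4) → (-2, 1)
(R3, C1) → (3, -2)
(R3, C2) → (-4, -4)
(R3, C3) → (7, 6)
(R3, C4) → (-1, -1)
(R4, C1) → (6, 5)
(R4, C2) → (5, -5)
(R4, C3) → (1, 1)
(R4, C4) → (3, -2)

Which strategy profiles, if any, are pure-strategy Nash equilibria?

Find each player's best response to every opponent strategy; NE are the intersections.
Player 1's best responses — vs C1: R4 (payoff 6); vs C2: R4 (payoff 5); vs C3: R3 (payoff 7); vs C4: R4 (payoff 3).
Player 2's best responses — vs R1: C3 (payoff 8); vs R2: C3 (payoff 8); vs R3: C3 (payoff 6); vs R4: C1 (payoff 5).
Mutual best responses occur at (R3, C3) and (R4, C1); at each, neither player gains by switching.

(R3, C3) and (R4, C1)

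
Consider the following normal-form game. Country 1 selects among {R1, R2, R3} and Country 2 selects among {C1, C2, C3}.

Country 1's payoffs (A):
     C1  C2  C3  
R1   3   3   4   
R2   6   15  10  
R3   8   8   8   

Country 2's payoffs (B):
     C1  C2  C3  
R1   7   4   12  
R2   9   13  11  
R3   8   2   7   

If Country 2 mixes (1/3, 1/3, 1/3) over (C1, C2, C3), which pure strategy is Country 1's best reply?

R2

Compute Country 1's expected payoff from each pure strategy against the given mix.
R1: (1/3)·3 + (1/3)·3 + (1/3)·4 = 10/3
R2: (1/3)·6 + (1/3)·15 + (1/3)·10 = 31/3
R3: (1/3)·8 + (1/3)·8 + (1/3)·8 = 8
Highest expected payoff is 31/3, from R2.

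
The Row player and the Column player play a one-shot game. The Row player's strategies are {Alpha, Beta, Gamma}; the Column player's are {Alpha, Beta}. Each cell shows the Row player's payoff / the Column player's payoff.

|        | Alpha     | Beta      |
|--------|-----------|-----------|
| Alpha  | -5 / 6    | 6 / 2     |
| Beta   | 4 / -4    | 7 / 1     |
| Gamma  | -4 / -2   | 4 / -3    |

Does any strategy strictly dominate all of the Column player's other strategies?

No strictly dominant strategy

Check whether one of the Column player's strategies beats all alternatives regardless of what the opponent does.
Alpha is not dominant: against Beta, Beta gives 1 > -4.
Beta is not dominant: against Alpha, Alpha gives 6 > 2.
No single strategy is best against every opponent action.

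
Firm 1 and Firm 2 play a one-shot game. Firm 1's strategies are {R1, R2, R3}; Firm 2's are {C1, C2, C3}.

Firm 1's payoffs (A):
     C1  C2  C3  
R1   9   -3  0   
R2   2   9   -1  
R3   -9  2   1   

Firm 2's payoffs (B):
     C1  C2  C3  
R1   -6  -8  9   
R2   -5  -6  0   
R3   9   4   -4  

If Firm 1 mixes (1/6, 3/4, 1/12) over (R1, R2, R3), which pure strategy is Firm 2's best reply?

C3

Firm 2's best reply maximizes expected payoff against the mix.
C1: (1/6)·(-6) + (3/4)·(-5) + (1/12)·9 = -4
C2: (1/6)·(-8) + (3/4)·(-6) + (1/12)·4 = -11/2
C3: (1/6)·9 + (3/4)·0 + (1/12)·(-4) = 7/6
Highest expected payoff is 7/6, from C3.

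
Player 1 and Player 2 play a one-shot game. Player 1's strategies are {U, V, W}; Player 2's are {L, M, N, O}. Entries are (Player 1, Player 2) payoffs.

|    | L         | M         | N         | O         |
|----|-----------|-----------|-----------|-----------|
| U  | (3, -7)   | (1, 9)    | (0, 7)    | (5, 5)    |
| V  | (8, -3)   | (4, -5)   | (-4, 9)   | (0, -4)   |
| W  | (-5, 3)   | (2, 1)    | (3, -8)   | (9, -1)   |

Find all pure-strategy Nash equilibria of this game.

Check mutual best responses: a cell is a NE iff neither player can gain by unilaterally deviating.
Player 1's best responses — vs L: V (payoff 8); vs M: V (payoff 4); vs N: W (payoff 3); vs O: W (payoff 9).
Player 2's best responses — vs U: M (payoff 9); vs V: N (payoff 9); vs W: L (payoff 3).
No cell has both players best-responding. For instance, Player 1's best reply to L is V, but against V Player 2 prefers N over L.

There is no pure-strategy Nash equilibrium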